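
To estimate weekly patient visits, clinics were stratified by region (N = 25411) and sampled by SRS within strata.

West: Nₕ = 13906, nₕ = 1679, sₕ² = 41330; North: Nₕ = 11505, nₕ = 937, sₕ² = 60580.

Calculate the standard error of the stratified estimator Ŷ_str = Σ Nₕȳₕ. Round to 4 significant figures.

Var(Ŷ_str) = Σₕ Nₕ²(1 − fₕ)sₕ²/nₕ.
West: 13906²·(1 − 1679/13906)·41330/1679 = 4.1853988 × 10^9.
North: 11505²·(1 − 937/11505)·60580/937 = 7.8608427 × 10^9.
Sum = 1.2046242 × 10^10.
SE = √(1.2046242 × 10^10) = 109800.

109800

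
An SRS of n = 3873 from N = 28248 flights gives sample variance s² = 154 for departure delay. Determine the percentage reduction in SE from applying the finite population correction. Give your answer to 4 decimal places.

f = n/N = 3873/28248 = 0.13710705.
SE_no-fpc = √(s²/n) = 0.19940526; SE_fpc = √((1−f)s²/n) = 0.1852316.
Ratio = √(1−f) = 0.92892031. Reduction = 100·(1 − 0.92892031) = 7.1080%.

7.1080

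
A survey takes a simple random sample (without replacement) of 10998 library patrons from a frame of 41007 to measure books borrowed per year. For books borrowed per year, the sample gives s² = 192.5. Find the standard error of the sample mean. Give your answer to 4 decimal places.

Under SRS without replacement, Var(ȳ) = (1 − f)·s²/n with f = n/N = 10998/41007 = 0.26819811.
Var(ȳ) = (1 − 0.26819811)·192.5/10998 = 0.73180189·0.017503182 = 0.012808862.
SE(ȳ) = √(0.012808862) = 0.1132.

0.1132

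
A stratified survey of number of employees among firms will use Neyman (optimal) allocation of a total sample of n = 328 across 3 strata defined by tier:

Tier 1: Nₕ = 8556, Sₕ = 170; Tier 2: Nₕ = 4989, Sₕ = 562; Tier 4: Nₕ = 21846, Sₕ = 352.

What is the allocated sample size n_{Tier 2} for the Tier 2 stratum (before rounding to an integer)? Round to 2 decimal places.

Neyman allocation: nₕ = n·NₕSₕ / Σⱼ NⱼSⱼ.
Σ NⱼSⱼ = 8556·170 + 4989·562 + 21846·352 = 1.194813 × 10^7.
n_{Tier 2} = 328·4989·562 / (1.194813 × 10^7) = 76.97.

76.97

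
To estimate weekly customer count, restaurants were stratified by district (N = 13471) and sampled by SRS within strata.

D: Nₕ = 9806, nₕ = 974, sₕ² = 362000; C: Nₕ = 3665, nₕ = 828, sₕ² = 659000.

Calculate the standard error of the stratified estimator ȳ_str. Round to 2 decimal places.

Var(ȳ_str) = Σₕ Wₕ²(1 − fₕ)sₕ²/nₕ with Wₕ = Nₕ/N, N = 13471.
D: Wₕ = 0.72793408; term = 0.72793408²·(1 − 0.09932694)·362000/974 = 177.37846.
C: Wₕ = 0.27206592; term = 0.27206592²·(1 − 0.22592087)·659000/828 = 45.602507.
Sum = 222.98097.
SE = √(222.98097) = 14.93.

14.93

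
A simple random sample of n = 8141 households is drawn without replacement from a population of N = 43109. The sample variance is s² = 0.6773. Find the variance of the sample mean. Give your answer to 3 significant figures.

Under SRS without replacement, Var(ȳ) = (1 − f)·s²/n with f = n/N = 8141/43109 = 0.18884688.
Var(ȳ) = (1 − 0.18884688)·0.6773/8141 = 0.81115312·8.3196168 × 10^-5 = 6.7484831 × 10^-5.

6.75 × 10^-5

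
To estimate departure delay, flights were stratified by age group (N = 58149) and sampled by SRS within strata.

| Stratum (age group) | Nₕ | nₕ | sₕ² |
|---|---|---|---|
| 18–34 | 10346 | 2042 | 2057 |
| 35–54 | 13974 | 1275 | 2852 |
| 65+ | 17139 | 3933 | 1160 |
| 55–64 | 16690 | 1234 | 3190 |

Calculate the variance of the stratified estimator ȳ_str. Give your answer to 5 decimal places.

0.35995

Var(ȳ_str) = Σₕ Wₕ²(1 − fₕ)sₕ²/nₕ with Wₕ = Nₕ/N, N = 58149.
18–34: Wₕ = 0.17792223; term = 0.17792223²·(1 − 0.19737096)·2057/2042 = 0.025594925.
35–54: Wₕ = 0.24031368; term = 0.24031368²·(1 − 0.09124088)·2852/1275 = 0.11739378.
65+: Wₕ = 0.29474282; term = 0.29474282²·(1 − 0.22947663)·1160/3933 = 0.019742689.
55–64: Wₕ = 0.28702127; term = 0.28702127²·(1 − 0.07393649)·3190/1234 = 0.19721705.
Sum = 0.35994844.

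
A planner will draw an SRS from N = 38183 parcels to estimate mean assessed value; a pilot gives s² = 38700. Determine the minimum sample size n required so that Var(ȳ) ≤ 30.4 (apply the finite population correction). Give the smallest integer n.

Without fpc, n₀ = s²/D = 38700/30.4 = 1273.0263.
With fpc, (1 − n/N)·s²/n ≤ D requires n ≥ n₀/(1 + n₀/N) = 1273.0263/(1 + 1273.0263/38183) = 1231.9528.
Rounding up, n = 1232.

1232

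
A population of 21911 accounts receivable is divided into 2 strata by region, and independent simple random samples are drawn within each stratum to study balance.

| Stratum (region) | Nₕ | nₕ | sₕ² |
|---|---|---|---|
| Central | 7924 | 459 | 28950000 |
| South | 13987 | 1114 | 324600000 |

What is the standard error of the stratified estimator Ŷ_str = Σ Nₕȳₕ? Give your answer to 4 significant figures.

7.496 × 10^6

Var(Ŷ_str) = Σₕ Nₕ²(1 − fₕ)sₕ²/nₕ.
Central: 7924²·(1 − 459/7924)·28950000/459 = 3.7308704 × 10^12.
South: 13987²·(1 − 1114/13987)·324600000/1114 = 5.2464757 × 10^13.
Sum = 5.6195627 × 10^13.
SE = √(5.6195627 × 10^13) = 7.496 × 10^6.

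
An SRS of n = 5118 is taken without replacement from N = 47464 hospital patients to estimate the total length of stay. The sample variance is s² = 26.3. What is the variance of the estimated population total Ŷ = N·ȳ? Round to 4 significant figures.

Var(Ŷ) = N²·Var(ȳ) = N²·(1 − n/N)·s²/n.
f = 5118/47464 = 0.10782909; Var(ȳ) = 0.89217091·26.3/5118 = 0.0045846219.
Var(Ŷ) = 47464² · 0.0045846219 = 1.032838 × 10^7.

1.033 × 10^7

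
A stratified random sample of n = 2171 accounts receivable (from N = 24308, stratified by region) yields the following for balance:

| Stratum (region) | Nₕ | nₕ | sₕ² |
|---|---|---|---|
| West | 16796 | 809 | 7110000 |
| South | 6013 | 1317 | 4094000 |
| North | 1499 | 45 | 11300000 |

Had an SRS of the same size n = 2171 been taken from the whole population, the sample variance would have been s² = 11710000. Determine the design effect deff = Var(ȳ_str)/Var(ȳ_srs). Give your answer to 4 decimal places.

1.0319

Var(ȳ_str) = Σ Wₕ²(1−fₕ)sₕ²/nₕ with Wₕ = Nₕ/24308:
  West: (16796/24308)²·(1−809/16796)·7110000/809 = 3993.8842
  South: (6013/24308)²·(1−1317/6013)·4094000/1317 = 148.5535
  North: (1499/24308)²·(1−45/1499)·11300000/45 = 926.26129
  → Var(ȳ_str) = 5068.699.
Var(ȳ_srs) = (1 − 2171/24308)·11710000/2171 = 4912.0933.
deff = 5068.699 / 4912.0933 = 1.0319.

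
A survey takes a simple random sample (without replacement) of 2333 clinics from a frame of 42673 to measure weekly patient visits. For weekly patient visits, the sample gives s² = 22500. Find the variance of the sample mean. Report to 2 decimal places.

Under SRS without replacement, Var(ȳ) = (1 − f)·s²/n with f = n/N = 2333/42673 = 0.05467157.
Var(ȳ) = (1 − 0.05467157)·22500/2333 = 0.94532843·9.6442349 = 9.1169694.

9.12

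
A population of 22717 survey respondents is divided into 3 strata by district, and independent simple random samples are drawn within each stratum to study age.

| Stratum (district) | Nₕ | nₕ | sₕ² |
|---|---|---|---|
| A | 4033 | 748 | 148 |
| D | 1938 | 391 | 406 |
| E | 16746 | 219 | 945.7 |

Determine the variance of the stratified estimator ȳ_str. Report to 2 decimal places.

2.33

Var(ȳ_str) = Σₕ Wₕ²(1 − fₕ)sₕ²/nₕ with Wₕ = Nₕ/N, N = 22717.
A: Wₕ = 0.17753224; term = 0.17753224²·(1 − 0.18546987)·148/748 = 0.0050795093.
D: Wₕ = 0.08531056; term = 0.08531056²·(1 − 0.20175439)·406/391 = 0.0060324177.
E: Wₕ = 0.73715720; term = 0.73715720²·(1 − 0.01307775)·945.7/219 = 2.3158607.
Sum = 2.3269726.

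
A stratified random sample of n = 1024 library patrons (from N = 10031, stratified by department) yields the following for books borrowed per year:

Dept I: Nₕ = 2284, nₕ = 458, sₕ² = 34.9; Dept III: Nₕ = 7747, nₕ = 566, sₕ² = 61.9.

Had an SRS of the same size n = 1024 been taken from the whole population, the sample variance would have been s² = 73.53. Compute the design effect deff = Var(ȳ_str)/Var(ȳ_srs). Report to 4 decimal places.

0.9868

Var(ȳ_str) = Σ Wₕ²(1−fₕ)sₕ²/nₕ with Wₕ = Nₕ/10031:
  Dept I: (2284/10031)²·(1−458/2284)·34.9/458 = 0.0031584089
  Dept III: (7747/10031)²·(1−566/7747)·61.9/566 = 0.060465025
  → Var(ȳ_str) = 0.063623434.
Var(ȳ_srs) = (1 − 1024/10031)·73.53/1024 = 0.064476364.
deff = 0.063623434 / 0.064476364 = 0.9868.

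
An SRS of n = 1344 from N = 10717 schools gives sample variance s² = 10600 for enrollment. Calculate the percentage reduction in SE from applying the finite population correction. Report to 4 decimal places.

f = n/N = 1344/10717 = 0.12540823.
SE_no-fpc = √(s²/n) = 2.8083634; SE_fpc = √((1−f)s²/n) = 2.6263705.
Ratio = √(1−f) = 0.93519611. Reduction = 100·(1 − 0.93519611) = 6.4804%.

6.4804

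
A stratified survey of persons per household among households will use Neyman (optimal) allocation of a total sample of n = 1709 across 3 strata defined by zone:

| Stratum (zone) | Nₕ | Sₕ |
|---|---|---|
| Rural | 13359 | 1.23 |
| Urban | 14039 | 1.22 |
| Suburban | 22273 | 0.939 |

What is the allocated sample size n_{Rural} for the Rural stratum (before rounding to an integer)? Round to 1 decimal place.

515.5

Neyman allocation: nₕ = n·NₕSₕ / Σⱼ NⱼSⱼ.
Σ NⱼSⱼ = 13359·1.23 + 14039·1.22 + 22273·0.939 = 54473.497.
n_{Rural} = 1709·13359·1.23 / 54473.497 = 515.5.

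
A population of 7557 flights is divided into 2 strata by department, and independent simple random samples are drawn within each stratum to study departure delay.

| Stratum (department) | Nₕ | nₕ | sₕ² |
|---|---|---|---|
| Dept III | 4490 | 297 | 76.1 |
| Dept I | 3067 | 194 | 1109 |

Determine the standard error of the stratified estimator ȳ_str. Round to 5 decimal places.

0.98310

Var(ȳ_str) = Σₕ Wₕ²(1 − fₕ)sₕ²/nₕ with Wₕ = Nₕ/N, N = 7557.
Dept III: Wₕ = 0.59415112; term = 0.59415112²·(1 − 0.06614699)·76.1/297 = 0.084469625.
Dept I: Wₕ = 0.40584888; term = 0.40584888²·(1 − 0.06325399)·1109/194 = 0.88202394.
Sum = 0.96649357.
SE = √(0.96649357) = 0.98310.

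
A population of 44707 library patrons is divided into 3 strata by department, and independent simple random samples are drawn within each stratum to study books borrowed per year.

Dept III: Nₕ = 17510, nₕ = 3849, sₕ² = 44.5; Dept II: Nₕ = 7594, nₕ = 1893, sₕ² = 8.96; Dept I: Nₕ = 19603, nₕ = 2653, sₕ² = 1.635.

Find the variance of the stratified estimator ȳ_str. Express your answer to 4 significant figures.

0.001589

Var(ȳ_str) = Σₕ Wₕ²(1 − fₕ)sₕ²/nₕ with Wₕ = Nₕ/N, N = 44707.
Dept III: Wₕ = 0.39166126; term = 0.39166126²·(1 − 0.21981725)·44.5/3849 = 0.0013836609.
Dept II: Wₕ = 0.16986154; term = 0.16986154²·(1 − 0.24927574)·8.96/1893 = 1.0252457 × 10^-4.
Dept I: Wₕ = 0.43847720; term = 0.43847720²·(1 − 0.13533643)·1.635/2653 = 1.024523 × 10^-4.
Sum = 0.0015886378.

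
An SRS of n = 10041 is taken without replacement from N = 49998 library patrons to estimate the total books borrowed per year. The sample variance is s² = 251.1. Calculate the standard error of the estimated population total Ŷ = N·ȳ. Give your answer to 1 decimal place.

Var(Ŷ) = N²·Var(ȳ) = N²·(1 − n/N)·s²/n.
f = 10041/49998 = 0.20082803; Var(ȳ) = 0.79917197·251.1/10041 = 0.019985268.
Var(Ŷ) = 49998² · 0.019985268 = 4.9959173 × 10^7.
SE(Ŷ) = √(4.9959173 × 10^7) = 7068.2.

7068.2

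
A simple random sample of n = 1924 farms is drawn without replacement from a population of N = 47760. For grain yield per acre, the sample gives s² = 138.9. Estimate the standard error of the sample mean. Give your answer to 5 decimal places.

0.26322

Under SRS without replacement, Var(ȳ) = (1 − f)·s²/n with f = n/N = 1924/47760 = 0.04028476.
Var(ȳ) = (1 − 0.04028476)·138.9/1924 = 0.95971524·0.072193347 = 0.069285056.
SE(ȳ) = √(0.069285056) = 0.26322.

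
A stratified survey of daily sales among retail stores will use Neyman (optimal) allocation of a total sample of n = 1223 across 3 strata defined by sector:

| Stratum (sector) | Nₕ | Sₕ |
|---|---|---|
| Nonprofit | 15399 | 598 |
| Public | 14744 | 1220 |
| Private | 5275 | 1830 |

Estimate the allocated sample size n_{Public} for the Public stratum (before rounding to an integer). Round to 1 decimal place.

597.0

Neyman allocation: nₕ = n·NₕSₕ / Σⱼ NⱼSⱼ.
Σ NⱼSⱼ = 15399·598 + 14744·1220 + 5275·1830 = 3.6849532 × 10^7.
n_{Public} = 1223·14744·1220 / (3.6849532 × 10^7) = 597.0.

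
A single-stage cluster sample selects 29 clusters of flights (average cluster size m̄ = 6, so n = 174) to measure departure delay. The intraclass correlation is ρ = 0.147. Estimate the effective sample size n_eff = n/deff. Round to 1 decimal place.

deff = 1 + (6 − 1)·0.147 = 1 + 0.735 = 1.735.
n_eff = 174 / 1.735 = 100.3.

100.3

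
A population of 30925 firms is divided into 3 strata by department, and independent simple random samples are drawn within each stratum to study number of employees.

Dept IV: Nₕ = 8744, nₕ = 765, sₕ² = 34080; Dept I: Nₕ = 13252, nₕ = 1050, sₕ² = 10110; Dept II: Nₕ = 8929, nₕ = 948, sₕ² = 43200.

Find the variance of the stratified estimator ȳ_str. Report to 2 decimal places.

Var(ȳ_str) = Σₕ Wₕ²(1 − fₕ)sₕ²/nₕ with Wₕ = Nₕ/N, N = 30925.
Dept IV: Wₕ = 0.28274859; term = 0.28274859²·(1 − 0.08748856)·34080/765 = 3.249955.
Dept I: Wₕ = 0.42852061; term = 0.42852061²·(1 − 0.07923332)·10110/1050 = 1.6280018.
Dept II: Wₕ = 0.28873080; term = 0.28873080²·(1 − 0.10617090)·43200/948 = 3.3955969.
Sum = 8.2735537.

8.27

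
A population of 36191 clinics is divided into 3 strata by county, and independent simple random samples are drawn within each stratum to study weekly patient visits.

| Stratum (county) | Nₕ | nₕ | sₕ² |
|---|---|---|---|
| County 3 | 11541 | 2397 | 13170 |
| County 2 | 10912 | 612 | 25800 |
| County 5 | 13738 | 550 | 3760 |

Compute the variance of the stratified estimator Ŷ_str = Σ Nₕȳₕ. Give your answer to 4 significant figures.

6.557 × 10^9

Var(Ŷ_str) = Σₕ Nₕ²(1 − fₕ)sₕ²/nₕ.
County 3: 11541²·(1 − 2397/11541)·13170/2397 = 5.7982562 × 10^8.
County 2: 10912²·(1 − 612/10912)·25800/612 = 4.7381616 × 10^9.
County 5: 13738²·(1 − 550/13738)·3760/550 = 1.2385901 × 10^9.
Sum = 6.5565773 × 10^9.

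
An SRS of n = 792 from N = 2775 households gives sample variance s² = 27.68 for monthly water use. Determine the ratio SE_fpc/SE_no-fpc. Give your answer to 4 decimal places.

0.8453

f = n/N = 792/2775 = 0.28540541.
SE_no-fpc = √(s²/n) = 0.18694784; SE_fpc = √((1−f)s²/n) = 0.15803392.
Ratio = √(1−f) = 0.84533697.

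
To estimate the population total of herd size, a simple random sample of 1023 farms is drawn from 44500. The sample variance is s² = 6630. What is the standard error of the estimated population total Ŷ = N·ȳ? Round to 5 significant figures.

111980

Var(Ŷ) = N²·Var(ȳ) = N²·(1 − n/N)·s²/n.
f = 1023/44500 = 0.02298876; Var(ȳ) = 0.97701124·6630/1023 = 6.3319497.
Var(Ŷ) = 44500² · 6.3319497 = 1.2538843 × 10^10.
SE(Ŷ) = √(1.2538843 × 10^10) = 111980.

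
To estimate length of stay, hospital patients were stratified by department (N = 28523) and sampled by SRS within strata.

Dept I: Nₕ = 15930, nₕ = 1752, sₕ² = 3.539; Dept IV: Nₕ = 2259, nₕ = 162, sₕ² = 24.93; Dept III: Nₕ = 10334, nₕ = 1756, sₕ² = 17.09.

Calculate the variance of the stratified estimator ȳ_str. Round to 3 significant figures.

0.00252

Var(ȳ_str) = Σₕ Wₕ²(1 − fₕ)sₕ²/nₕ with Wₕ = Nₕ/N, N = 28523.
Dept I: Wₕ = 0.55849665; term = 0.55849665²·(1 − 0.10998117)·3.539/1752 = 5.6077263 × 10^-4.
Dept IV: Wₕ = 0.07919924; term = 0.07919924²·(1 − 0.07171315)·24.93/162 = 8.9604851 × 10^-4.
Dept III: Wₕ = 0.36230411; term = 0.36230411²·(1 − 0.16992452)·17.09/1756 = 0.0010604291.
Sum = 0.0025172502.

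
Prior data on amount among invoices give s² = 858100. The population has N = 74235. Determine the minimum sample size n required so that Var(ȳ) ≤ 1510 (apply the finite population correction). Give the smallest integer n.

Without fpc, n₀ = s²/D = 858100/1510 = 568.2781.
With fpc, (1 − n/N)·s²/n ≤ D requires n ≥ n₀/(1 + n₀/N) = 568.2781/(1 + 568.2781/74235) = 563.9609.
Rounding up, n = 564.

564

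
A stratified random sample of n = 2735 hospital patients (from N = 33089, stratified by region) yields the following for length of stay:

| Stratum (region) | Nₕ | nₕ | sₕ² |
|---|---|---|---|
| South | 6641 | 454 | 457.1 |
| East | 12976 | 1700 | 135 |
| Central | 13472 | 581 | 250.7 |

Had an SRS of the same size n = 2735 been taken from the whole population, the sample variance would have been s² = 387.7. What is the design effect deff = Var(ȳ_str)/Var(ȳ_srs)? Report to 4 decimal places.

0.8985

Var(ȳ_str) = Σ Wₕ²(1−fₕ)sₕ²/nₕ with Wₕ = Nₕ/33089:
  South: (6641/33089)²·(1−454/6641)·457.1/454 = 0.037783456
  East: (12976/33089)²·(1−1700/12976)·135/1700 = 0.010612396
  Central: (13472/33089)²·(1−581/13472)·250.7/581 = 0.068443089
  → Var(ȳ_str) = 0.11683894.
Var(ȳ_srs) = (1 − 2735/33089)·387.7/2735 = 0.13003814.
deff = 0.11683894 / 0.13003814 = 0.8985.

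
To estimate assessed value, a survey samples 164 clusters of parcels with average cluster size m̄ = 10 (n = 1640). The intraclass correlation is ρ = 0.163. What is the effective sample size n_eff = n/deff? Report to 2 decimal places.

deff = 1 + (10 − 1)·0.163 = 1 + 1.467 = 2.467.
n_eff = 1640 / 2.467 = 664.78.

664.78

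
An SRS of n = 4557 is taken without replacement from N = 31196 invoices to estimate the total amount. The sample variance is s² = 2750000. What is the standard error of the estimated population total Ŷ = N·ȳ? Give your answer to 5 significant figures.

708170

Var(Ŷ) = N²·Var(ȳ) = N²·(1 − n/N)·s²/n.
f = 4557/31196 = 0.14607642; Var(ȳ) = 0.85392358·2750000/4557 = 515.31487.
Var(Ŷ) = 31196² · 515.31487 = 5.0149949 × 10^11.
SE(Ŷ) = √(5.0149949 × 10^11) = 708170.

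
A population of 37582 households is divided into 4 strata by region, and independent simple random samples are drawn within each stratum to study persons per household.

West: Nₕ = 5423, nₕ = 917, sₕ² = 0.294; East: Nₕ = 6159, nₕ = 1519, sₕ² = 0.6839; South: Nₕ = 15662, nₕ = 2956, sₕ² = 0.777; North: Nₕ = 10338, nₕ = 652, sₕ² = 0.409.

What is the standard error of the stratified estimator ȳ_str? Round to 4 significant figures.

0.009806

Var(ȳ_str) = Σₕ Wₕ²(1 − fₕ)sₕ²/nₕ with Wₕ = Nₕ/N, N = 37582.
West: Wₕ = 0.14429780; term = 0.14429780²·(1 − 0.16909460)·0.294/917 = 5.5468831 × 10^-6.
East: Wₕ = 0.16388165; term = 0.16388165²·(1 − 0.24663095)·0.6839/1519 = 9.1096824 × 10^-6.
South: Wₕ = 0.41674206; term = 0.41674206²·(1 − 0.18873707)·0.777/2956 = 3.7035046 × 10^-5.
North: Wₕ = 0.27507850; term = 0.27507850²·(1 − 0.06306829)·0.409/652 = 4.4473051 × 10^-5.
Sum = 9.6164663 × 10^-5.
SE = √(9.6164663 × 10^-5) = 0.009806.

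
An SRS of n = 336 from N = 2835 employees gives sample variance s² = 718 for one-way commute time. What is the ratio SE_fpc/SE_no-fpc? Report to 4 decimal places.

f = n/N = 336/2835 = 0.11851852.
SE_no-fpc = √(s²/n) = 1.4618156; SE_fpc = √((1−f)s²/n) = 1.3724584.
Ratio = √(1−f) = 0.93887245.

0.9389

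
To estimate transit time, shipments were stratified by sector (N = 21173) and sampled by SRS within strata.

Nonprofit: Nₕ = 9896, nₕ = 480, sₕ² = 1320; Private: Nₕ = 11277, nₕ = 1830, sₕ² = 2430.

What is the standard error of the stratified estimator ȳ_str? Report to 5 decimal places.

Var(ȳ_str) = Σₕ Wₕ²(1 − fₕ)sₕ²/nₕ with Wₕ = Nₕ/N, N = 21173.
Nonprofit: Wₕ = 0.46738771; term = 0.46738771²·(1 − 0.04850445)·1320/480 = 0.57160239.
Private: Wₕ = 0.53261229; term = 0.53261229²·(1 − 0.16227720)·2430/1830 = 0.31555705.
Sum = 0.88715944.
SE = √(0.88715944) = 0.94189.

0.94189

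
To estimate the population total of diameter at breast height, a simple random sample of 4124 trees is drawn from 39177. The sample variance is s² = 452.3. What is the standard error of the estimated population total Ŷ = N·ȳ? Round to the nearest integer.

Var(Ŷ) = N²·Var(ȳ) = N²·(1 − n/N)·s²/n.
f = 4124/39177 = 0.10526584; Var(ȳ) = 0.89473416·452.3/4124 = 0.098130034.
Var(Ŷ) = 39177² · 0.098130034 = 1.5061364 × 10^8.
SE(Ŷ) = √(1.5061364 × 10^8) = 12272.

12272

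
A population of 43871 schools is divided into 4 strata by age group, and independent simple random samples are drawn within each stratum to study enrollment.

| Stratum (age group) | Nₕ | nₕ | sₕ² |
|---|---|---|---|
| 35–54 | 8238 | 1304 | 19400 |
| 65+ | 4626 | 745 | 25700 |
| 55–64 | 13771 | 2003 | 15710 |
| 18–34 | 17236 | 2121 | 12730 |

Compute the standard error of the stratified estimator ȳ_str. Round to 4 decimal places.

Var(ȳ_str) = Σₕ Wₕ²(1 − fₕ)sₕ²/nₕ with Wₕ = Nₕ/N, N = 43871.
35–54: Wₕ = 0.18777780; term = 0.18777780²·(1 − 0.15829085)·19400/1304 = 0.44154472.
65+: Wₕ = 0.10544551; term = 0.10544551²·(1 − 0.16104626)·25700/745 = 0.3217889.
55–64: Wₕ = 0.31389756; term = 0.31389756²·(1 − 0.14545058)·15710/2003 = 0.66040189.
18–34: Wₕ = 0.39287912; term = 0.39287912²·(1 − 0.12305639)·12730/2121 = 0.81241382.
Sum = 2.2361493.
SE = √(2.2361493) = 1.4954.

1.4954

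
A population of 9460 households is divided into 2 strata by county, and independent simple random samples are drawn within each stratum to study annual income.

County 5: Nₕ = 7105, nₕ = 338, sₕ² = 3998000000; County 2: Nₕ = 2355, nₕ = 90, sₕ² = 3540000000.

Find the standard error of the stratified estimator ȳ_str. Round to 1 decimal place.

2949.5

Var(ȳ_str) = Σₕ Wₕ²(1 − fₕ)sₕ²/nₕ with Wₕ = Nₕ/N, N = 9460.
County 5: Wₕ = 0.75105708; term = 0.75105708²·(1 − 0.04757213)·3998000000/338 = 6.354832 × 10^6.
County 2: Wₕ = 0.24894292; term = 0.24894292²·(1 − 0.03821656)·3540000000/90 = 2.3444318 × 10^6.
Sum = 8.6992638 × 10^6.
SE = √(8.6992638 × 10^6) = 2949.5.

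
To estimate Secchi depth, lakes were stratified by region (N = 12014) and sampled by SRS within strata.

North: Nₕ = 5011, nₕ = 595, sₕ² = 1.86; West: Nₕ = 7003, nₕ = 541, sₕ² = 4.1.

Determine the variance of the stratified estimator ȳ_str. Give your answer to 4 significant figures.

0.002855

Var(ȳ_str) = Σₕ Wₕ²(1 − fₕ)sₕ²/nₕ with Wₕ = Nₕ/N, N = 12014.
North: Wₕ = 0.41709672; term = 0.41709672²·(1 − 0.11873877)·1.86/595 = 4.7926332 × 10^-4.
West: Wₕ = 0.58290328; term = 0.58290328²·(1 − 0.07725261)·4.1/541 = 0.0023760874.
Sum = 0.0028553507.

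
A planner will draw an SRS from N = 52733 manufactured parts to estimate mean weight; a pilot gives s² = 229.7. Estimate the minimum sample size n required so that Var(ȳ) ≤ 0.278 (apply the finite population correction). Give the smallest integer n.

814

Without fpc, n₀ = s²/D = 229.7/0.278 = 826.2590.
With fpc, (1 − n/N)·s²/n ≤ D requires n ≥ n₀/(1 + n₀/N) = 826.2590/(1 + 826.2590/52733) = 813.5123.
Rounding up, n = 814.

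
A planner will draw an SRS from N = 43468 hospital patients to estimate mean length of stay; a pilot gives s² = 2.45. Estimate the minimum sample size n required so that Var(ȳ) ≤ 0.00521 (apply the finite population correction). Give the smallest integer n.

Without fpc, n₀ = s²/D = 2.45/0.00521 = 470.2495.
With fpc, (1 − n/N)·s²/n ≤ D requires n ≥ n₀/(1 + n₀/N) = 470.2495/(1 + 470.2495/43468) = 465.2167.
Rounding up, n = 466.

466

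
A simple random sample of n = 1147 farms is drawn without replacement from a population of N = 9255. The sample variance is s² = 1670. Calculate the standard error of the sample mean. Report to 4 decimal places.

Under SRS without replacement, Var(ȳ) = (1 − f)·s²/n with f = n/N = 1147/9255 = 0.12393301.
Var(ȳ) = (1 − 0.12393301)·1670/1147 = 0.87606699·1.4559721 = 1.2755291.
SE(ȳ) = √(1.2755291) = 1.1294.

1.1294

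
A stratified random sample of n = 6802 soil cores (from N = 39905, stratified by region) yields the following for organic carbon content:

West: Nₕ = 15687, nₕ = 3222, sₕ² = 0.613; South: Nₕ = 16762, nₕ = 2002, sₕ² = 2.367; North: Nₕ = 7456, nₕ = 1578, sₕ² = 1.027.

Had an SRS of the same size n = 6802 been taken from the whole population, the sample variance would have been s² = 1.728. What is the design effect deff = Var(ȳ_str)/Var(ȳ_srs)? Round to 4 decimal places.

Var(ȳ_str) = Σ Wₕ²(1−fₕ)sₕ²/nₕ with Wₕ = Nₕ/39905:
  West: (15687/39905)²·(1−3222/15687)·0.613/3222 = 2.3362133 × 10^-5
  South: (16762/39905)²·(1−2002/16762)·2.367/2002 = 1.8369264 × 10^-4
  North: (7456/39905)²·(1−1578/7456)·1.027/1578 = 1.7912009 × 10^-5
  → Var(ȳ_str) = 2.2496678 × 10^-4.
Var(ȳ_srs) = (1 − 6802/39905)·1.728/6802 = 2.1074008 × 10^-4.
deff = (2.2496678 × 10^-4) / (2.1074008 × 10^-4) = 1.0675.

1.0675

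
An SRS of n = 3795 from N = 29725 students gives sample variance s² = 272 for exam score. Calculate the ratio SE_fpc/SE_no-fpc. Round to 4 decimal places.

0.9340

f = n/N = 3795/29725 = 0.12767031.
SE_no-fpc = √(s²/n) = 0.26771861; SE_fpc = √((1−f)s²/n) = 0.25004541.
Ratio = √(1−f) = 0.93398591.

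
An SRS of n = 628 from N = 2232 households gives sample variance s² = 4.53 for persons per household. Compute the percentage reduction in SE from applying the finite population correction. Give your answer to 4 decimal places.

f = n/N = 628/2232 = 0.28136201.
SE_no-fpc = √(s²/n) = 0.084931595; SE_fpc = √((1−f)s²/n) = 0.071998652.
Ratio = √(1−f) = 0.84772519. Reduction = 100·(1 − 0.84772519) = 15.2275%.

15.2275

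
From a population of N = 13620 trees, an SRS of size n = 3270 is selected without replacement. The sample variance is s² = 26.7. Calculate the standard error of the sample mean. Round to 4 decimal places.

0.0788

Under SRS without replacement, Var(ȳ) = (1 − f)·s²/n with f = n/N = 3270/13620 = 0.24008811.
Var(ȳ) = (1 − 0.24008811)·26.7/3270 = 0.75991189·0.0081651376 = 0.0062047852.
SE(ȳ) = √(0.0062047852) = 0.0788.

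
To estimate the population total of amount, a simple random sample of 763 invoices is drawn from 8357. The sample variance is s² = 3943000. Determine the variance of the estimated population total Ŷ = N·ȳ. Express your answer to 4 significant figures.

3.280 × 10^11

Var(Ŷ) = N²·Var(ȳ) = N²·(1 − n/N)·s²/n.
f = 763/8357 = 0.09130071; Var(ȳ) = 0.90869929·3943000/763 = 4695.9388.
Var(Ŷ) = 8357² · 4695.9388 = 3.2796178 × 10^11.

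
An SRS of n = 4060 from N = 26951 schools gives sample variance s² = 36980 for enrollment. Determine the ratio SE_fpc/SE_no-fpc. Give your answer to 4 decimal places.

f = n/N = 4060/26951 = 0.15064376.
SE_no-fpc = √(s²/n) = 3.0180083; SE_fpc = √((1−f)s²/n) = 2.7814123.
Ratio = √(1−f) = 0.92160525.

0.9216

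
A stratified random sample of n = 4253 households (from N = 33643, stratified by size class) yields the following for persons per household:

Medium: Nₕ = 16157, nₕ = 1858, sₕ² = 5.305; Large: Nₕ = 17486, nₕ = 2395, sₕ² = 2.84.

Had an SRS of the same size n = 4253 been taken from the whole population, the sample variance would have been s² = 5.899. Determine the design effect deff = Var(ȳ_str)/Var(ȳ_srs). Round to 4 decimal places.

0.7091

Var(ȳ_str) = Σ Wₕ²(1−fₕ)sₕ²/nₕ with Wₕ = Nₕ/33643:
  Medium: (16157/33643)²·(1−1858/16157)·5.305/1858 = 5.827961 × 10^-4
  Large: (17486/33643)²·(1−2395/17486)·2.84/2395 = 2.7645973 × 10^-4
  → Var(ȳ_str) = 8.5925583 × 10^-4.
Var(ȳ_srs) = (1 − 4253/33643)·5.899/4253 = 0.0012116798.
deff = (8.5925583 × 10^-4) / 0.0012116798 = 0.7091.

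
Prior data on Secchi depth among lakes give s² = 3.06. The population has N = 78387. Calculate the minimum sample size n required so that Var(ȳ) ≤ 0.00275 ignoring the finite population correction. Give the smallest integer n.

1113

Without fpc, n₀ = s²/D = 3.06/0.00275 = 1112.7273.
Rounding up, n = 1113.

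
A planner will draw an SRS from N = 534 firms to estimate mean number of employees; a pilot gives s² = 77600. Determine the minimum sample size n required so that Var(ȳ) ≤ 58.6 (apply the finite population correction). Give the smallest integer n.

Without fpc, n₀ = s²/D = 77600/58.6 = 1324.2321.
With fpc, (1 − n/N)·s²/n ≤ D requires n ≥ n₀/(1 + n₀/N) = 1324.2321/(1 + 1324.2321/534) = 380.5445.
Rounding up, n = 381.

381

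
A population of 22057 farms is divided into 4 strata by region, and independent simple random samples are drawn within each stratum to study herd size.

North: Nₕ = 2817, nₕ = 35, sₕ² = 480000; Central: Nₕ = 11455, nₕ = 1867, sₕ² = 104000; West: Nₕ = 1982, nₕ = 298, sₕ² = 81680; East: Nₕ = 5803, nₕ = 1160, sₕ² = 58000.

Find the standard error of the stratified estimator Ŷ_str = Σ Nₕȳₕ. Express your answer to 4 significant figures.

Var(Ŷ_str) = Σₕ Nₕ²(1 − fₕ)sₕ²/nₕ.
North: 2817²·(1 − 35/2817)·480000/35 = 1.074774 × 10^11.
Central: 11455²·(1 − 1867/11455)·104000/1867 = 6.1180376 × 10^9.
West: 1982²·(1 − 298/1982)·81680/298 = 9.1484012 × 10^8.
East: 5803²·(1 − 1160/5803)·58000/1160 = 1.3471664 × 10^9.
Sum = 1.1585744 × 10^11.
SE = √(1.1585744 × 10^11) = 340400.

340400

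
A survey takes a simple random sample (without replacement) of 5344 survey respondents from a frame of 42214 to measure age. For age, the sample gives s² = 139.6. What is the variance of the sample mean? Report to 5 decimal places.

0.02282

Under SRS without replacement, Var(ȳ) = (1 − f)·s²/n with f = n/N = 5344/42214 = 0.12659307.
Var(ȳ) = (1 − 0.12659307)·139.6/5344 = 0.87340693·0.026122754 = 0.022815795.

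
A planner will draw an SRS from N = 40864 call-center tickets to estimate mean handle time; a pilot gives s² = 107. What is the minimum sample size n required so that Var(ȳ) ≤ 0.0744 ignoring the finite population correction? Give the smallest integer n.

Without fpc, n₀ = s²/D = 107/0.0744 = 1438.1720.
Rounding up, n = 1439.

1439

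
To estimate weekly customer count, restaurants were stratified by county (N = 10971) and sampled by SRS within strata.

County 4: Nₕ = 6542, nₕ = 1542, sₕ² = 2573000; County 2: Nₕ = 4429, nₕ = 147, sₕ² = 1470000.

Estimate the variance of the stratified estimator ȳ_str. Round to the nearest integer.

2029

Var(ȳ_str) = Σₕ Wₕ²(1 − fₕ)sₕ²/nₕ with Wₕ = Nₕ/N, N = 10971.
County 4: Wₕ = 0.59629933; term = 0.59629933²·(1 − 0.23570773)·2573000/1542 = 453.46474.
County 2: Wₕ = 0.40370067; term = 0.40370067²·(1 − 0.03319034)·1470000/147 = 1575.6506.
Sum = 2029.1153.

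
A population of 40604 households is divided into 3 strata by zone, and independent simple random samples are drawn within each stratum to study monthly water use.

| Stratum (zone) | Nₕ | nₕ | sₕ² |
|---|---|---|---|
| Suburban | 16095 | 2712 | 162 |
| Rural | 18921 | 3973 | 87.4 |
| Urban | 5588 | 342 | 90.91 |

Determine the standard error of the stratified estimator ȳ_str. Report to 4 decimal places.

0.1277

Var(ȳ_str) = Σₕ Wₕ²(1 − fₕ)sₕ²/nₕ with Wₕ = Nₕ/N, N = 40604.
Suburban: Wₕ = 0.39638952; term = 0.39638952²·(1 − 0.16849953)·162/2712 = 0.0078042676.
Rural: Wₕ = 0.46598857; term = 0.46598857²·(1 − 0.20997833)·87.4/3973 = 0.0037738306.
Urban: Wₕ = 0.13762191; term = 0.13762191²·(1 − 0.06120258)·90.91/342 = 0.0047264231.
Sum = 0.016304521.
SE = √(0.016304521) = 0.1277.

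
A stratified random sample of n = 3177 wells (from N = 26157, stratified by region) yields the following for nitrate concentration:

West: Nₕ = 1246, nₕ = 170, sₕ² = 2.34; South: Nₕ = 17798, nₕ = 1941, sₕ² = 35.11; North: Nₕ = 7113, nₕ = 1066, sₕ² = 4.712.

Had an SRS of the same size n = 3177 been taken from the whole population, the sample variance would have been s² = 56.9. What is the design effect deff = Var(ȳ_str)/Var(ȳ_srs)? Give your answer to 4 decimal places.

Var(ȳ_str) = Σ Wₕ²(1−fₕ)sₕ²/nₕ with Wₕ = Nₕ/26157:
  West: (1246/26157)²·(1−170/1246)·2.34/170 = 2.6972511 × 10^-5
  South: (17798/26157)²·(1−1941/17798)·35.11/1941 = 0.0074614229
  North: (7113/26157)²·(1−1066/7113)·4.712/1066 = 2.7788493 × 10^-4
  → Var(ȳ_str) = 0.0077662803.
Var(ȳ_srs) = (1 − 3177/26157)·56.9/3177 = 0.015734652.
deff = 0.0077662803 / 0.015734652 = 0.4936.

0.4936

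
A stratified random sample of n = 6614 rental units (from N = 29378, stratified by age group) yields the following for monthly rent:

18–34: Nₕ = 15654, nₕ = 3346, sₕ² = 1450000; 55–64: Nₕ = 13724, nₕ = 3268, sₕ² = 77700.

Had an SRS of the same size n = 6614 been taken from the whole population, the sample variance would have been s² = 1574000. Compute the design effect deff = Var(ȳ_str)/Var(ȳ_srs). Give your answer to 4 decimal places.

0.5461

Var(ȳ_str) = Σ Wₕ²(1−fₕ)sₕ²/nₕ with Wₕ = Nₕ/29378:
  18–34: (15654/29378)²·(1−3346/15654)·1450000/3346 = 96.740968
  55–64: (13724/29378)²·(1−3268/13724)·77700/3268 = 3.9531273
  → Var(ȳ_str) = 100.6941.
Var(ȳ_srs) = (1 − 6614/29378)·1574000/6614 = 184.40254.
deff = 100.6941 / 184.40254 = 0.5461.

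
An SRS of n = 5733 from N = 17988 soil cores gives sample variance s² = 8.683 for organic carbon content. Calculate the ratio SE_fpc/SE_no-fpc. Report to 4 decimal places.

0.8254

f = n/N = 5733/17988 = 0.31871247.
SE_no-fpc = √(s²/n) = 0.03891741; SE_fpc = √((1−f)s²/n) = 0.032122486.
Ratio = √(1−f) = 0.82540143.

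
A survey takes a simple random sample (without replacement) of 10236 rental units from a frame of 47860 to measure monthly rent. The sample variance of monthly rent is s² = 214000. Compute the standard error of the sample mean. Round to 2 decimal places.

Under SRS without replacement, Var(ȳ) = (1 − f)·s²/n with f = n/N = 10236/47860 = 0.21387380.
Var(ȳ) = (1 − 0.21387380)·214000/10236 = 0.78612620·20.906604 = 16.435229.
SE(ȳ) = √(16.435229) = 4.05.

4.05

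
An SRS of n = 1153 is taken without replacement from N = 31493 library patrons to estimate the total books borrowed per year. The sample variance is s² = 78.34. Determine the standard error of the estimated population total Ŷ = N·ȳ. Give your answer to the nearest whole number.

Var(Ŷ) = N²·Var(ȳ) = N²·(1 − n/N)·s²/n.
f = 1153/31493 = 0.03661131; Var(ȳ) = 0.96338869·78.34/1153 = 0.065456956.
Var(Ŷ) = 31493² · 0.065456956 = 6.4920801 × 10^7.
SE(Ŷ) = √(6.4920801 × 10^7) = 8057.

8057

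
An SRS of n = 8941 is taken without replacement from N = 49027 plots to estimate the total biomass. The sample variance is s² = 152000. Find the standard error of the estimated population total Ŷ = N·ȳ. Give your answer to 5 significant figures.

182790

Var(Ŷ) = N²·Var(ȳ) = N²·(1 − n/N)·s²/n.
f = 8941/49027 = 0.18236890; Var(ȳ) = 0.81763110·152000/8941 = 13.900003.
Var(Ŷ) = 49027² · 13.900003 = 3.3410697 × 10^10.
SE(Ŷ) = √(3.3410697 × 10^10) = 182790.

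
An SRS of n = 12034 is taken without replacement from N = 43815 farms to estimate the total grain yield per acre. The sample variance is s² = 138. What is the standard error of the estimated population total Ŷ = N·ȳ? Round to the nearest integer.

3996

Var(Ŷ) = N²·Var(ȳ) = N²·(1 − n/N)·s²/n.
f = 12034/43815 = 0.27465480; Var(ȳ) = 0.72534520·138/12034 = 0.0083179024.
Var(Ŷ) = 43815² · 0.0083179024 = 1.5968328 × 10^7.
SE(Ŷ) = √(1.5968328 × 10^7) = 3996.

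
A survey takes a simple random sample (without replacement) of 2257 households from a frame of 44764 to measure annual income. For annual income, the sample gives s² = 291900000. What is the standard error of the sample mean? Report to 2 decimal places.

350.44

Under SRS without replacement, Var(ȳ) = (1 − f)·s²/n with f = n/N = 2257/44764 = 0.05041998.
Var(ȳ) = (1 − 0.05041998)·291900000/2257 = 0.94958002·129330.97 = 122810.11.
SE(ȳ) = √(122810.11) = 350.44.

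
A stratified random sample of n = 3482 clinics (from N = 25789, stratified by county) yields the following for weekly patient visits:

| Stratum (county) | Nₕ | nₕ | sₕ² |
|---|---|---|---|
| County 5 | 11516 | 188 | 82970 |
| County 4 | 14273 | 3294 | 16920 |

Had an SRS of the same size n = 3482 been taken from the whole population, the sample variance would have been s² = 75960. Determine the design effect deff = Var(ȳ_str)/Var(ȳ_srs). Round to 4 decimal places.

Var(ȳ_str) = Σ Wₕ²(1−fₕ)sₕ²/nₕ with Wₕ = Nₕ/25789:
  County 5: (11516/25789)²·(1−188/11516)·82970/188 = 86.566355
  County 4: (14273/25789)²·(1−3294/14273)·16920/3294 = 1.2102799
  → Var(ȳ_str) = 87.776635.
Var(ȳ_srs) = (1 − 3482/25789)·75960/3482 = 18.869607.
deff = 87.776635 / 18.869607 = 4.6517.

4.6517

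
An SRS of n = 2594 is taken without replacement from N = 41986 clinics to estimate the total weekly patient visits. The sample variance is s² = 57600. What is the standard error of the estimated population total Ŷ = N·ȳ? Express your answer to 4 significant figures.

Var(Ŷ) = N²·Var(ȳ) = N²·(1 − n/N)·s²/n.
f = 2594/41986 = 0.06178250; Var(ȳ) = 0.93821750·57600/2594 = 20.833203.
Var(Ŷ) = 41986² · 20.833203 = 3.6725274 × 10^10.
SE(Ŷ) = √(3.6725274 × 10^10) = 191600.

191600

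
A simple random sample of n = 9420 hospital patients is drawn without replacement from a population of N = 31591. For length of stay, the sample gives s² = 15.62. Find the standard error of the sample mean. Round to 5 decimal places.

Under SRS without replacement, Var(ȳ) = (1 − f)·s²/n with f = n/N = 9420/31591 = 0.29818619.
Var(ȳ) = (1 − 0.29818619)·15.62/9420 = 0.70181381·0.0016581741 = 0.0011637295.
SE(ȳ) = √(0.0011637295) = 0.03411.

0.03411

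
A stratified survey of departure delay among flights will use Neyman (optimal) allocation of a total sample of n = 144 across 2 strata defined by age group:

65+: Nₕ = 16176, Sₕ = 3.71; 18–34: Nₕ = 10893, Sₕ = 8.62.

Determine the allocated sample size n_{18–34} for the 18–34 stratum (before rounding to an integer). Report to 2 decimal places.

Neyman allocation: nₕ = n·NₕSₕ / Σⱼ NⱼSⱼ.
Σ NⱼSⱼ = 16176·3.71 + 10893·8.62 = 153910.62.
n_{18–34} = 144·10893·8.62 / 153910.62 = 87.85.

87.85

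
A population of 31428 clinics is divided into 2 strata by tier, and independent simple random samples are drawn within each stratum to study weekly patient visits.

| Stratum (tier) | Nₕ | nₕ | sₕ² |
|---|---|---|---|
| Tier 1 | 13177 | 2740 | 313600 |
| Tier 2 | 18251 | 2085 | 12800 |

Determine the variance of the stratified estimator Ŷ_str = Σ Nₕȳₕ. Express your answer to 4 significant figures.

1.755 × 10^10

Var(Ŷ_str) = Σₕ Nₕ²(1 − fₕ)sₕ²/nₕ.
Tier 1: 13177²·(1 − 2740/13177)·313600/2740 = 1.5740471 × 10^10.
Tier 2: 18251²·(1 − 2085/18251)·12800/2085 = 1.8113115 × 10^9.
Sum = 1.7551783 × 10^10.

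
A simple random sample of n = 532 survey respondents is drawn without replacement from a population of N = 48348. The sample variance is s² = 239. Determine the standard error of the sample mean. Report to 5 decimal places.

Under SRS without replacement, Var(ȳ) = (1 − f)·s²/n with f = n/N = 532/48348 = 0.01100356.
Var(ȳ) = (1 − 0.01100356)·239/532 = 0.98899644·0.44924812 = 0.44430479.
SE(ȳ) = √(0.44430479) = 0.66656.

0.66656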